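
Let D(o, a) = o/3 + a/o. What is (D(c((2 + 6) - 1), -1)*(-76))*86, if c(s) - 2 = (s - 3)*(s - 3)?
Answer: -349676/9 ≈ -38853.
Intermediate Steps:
c(s) = 2 + (-3 + s)² (c(s) = 2 + (s - 3)*(s - 3) = 2 + (-3 + s)*(-3 + s) = 2 + (-3 + s)²)
D(o, a) = o/3 + a/o (D(o, a) = o*(⅓) + a/o = o/3 + a/o)
(D(c((2 + 6) - 1), -1)*(-76))*86 = (((2 + (-3 + ((2 + 6) - 1))²)/3 - 1/(2 + (-3 + ((2 + 6) - 1))²))*(-76))*86 = (((2 + (-3 + (8 - 1))²)/3 - 1/(2 + (-3 + (8 - 1))²))*(-76))*86 = (((2 + (-3 + 7)²)/3 - 1/(2 + (-3 + 7)²))*(-76))*86 = (((2 + 4²)/3 - 1/(2 + 4²))*(-76))*86 = (((2 + 16)/3 - 1/(2 + 16))*(-76))*86 = (((⅓)*18 - 1/18)*(-76))*86 = ((6 - 1*1/18)*(-76))*86 = ((6 - 1/18)*(-76))*86 = ((107/18)*(-76))*86 = -4066/9*86 = -349676/9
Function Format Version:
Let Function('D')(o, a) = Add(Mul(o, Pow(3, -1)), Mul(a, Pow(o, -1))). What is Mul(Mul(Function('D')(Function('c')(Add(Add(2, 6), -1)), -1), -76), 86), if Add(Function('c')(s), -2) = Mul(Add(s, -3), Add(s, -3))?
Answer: Rational(-349676, 9) ≈ -38853.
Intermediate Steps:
Function('c')(s) = Add(2, Pow(Add(-3, s), 2)) (Function('c')(s) = Add(2, Mul(Add(s, -3), Add(s, -3))) = Add(2, Mul(Add(-3, s), Add(-3, s))) = Add(2, Pow(Add(-3, s), 2)))
Function('D')(o, a) = Add(Mul(Rational(1, 3), o), Mul(a, Pow(o, -1))) (Function('D')(o, a) = Add(Mul(o, Rational(1, 3)), Mul(a, Pow(o, -1))) = Add(Mul(Rational(1, 3), o), Mul(a, Pow(o, -1))))
Mul(Mul(Function('D')(Function('c')(Add(Add(2, 6), -1)), -1), -76), 86) = Mul(Mul(Add(Mul(Rational(1, 3), Add(2, Pow(Add(-3, Add(Add(2, 6), -1)), 2))), Mul(-1, Pow(Add(2, Pow(Add(-3, Add(Add(2, 6), -1)), 2)), -1))), -76), 86) = Mul(Mul(Add(Mul(Rational(1, 3), Add(2, Pow(Add(-3, Add(8, -1)), 2))), Mul(-1, Pow(Add(2, Pow(Add(-3, Add(8, -1)), 2)), -1))), -76), 86) = Mul(Mul(Add(Mul(Rational(1, 3), Add(2, Pow(Add(-3, 7), 2))), Mul(-1, Pow(Add(2, Pow(Add(-3, 7), 2)), -1))), -76), 86) = Mul(Mul(Add(Mul(Rational(1, 3), Add(2, Pow(4, 2))), Mul(-1, Pow(Add(2, Pow(4, 2)), -1))), -76), 86) = Mul(Mul(Add(Mul(Rational(1, 3), Add(2, 16)), Mul(-1, Pow(Add(2, 16), -1))), -76), 86) = Mul(Mul(Add(Mul(Rational(1, 3), 18), Mul(-1, Pow(18, -1))), -76), 86) = Mul(Mul(Add(6, Mul(-1, Rational(1, 18))), -76), 86) = Mul(Mul(Add(6, Rational(-1, 18)), -76), 86) = Mul(Mul(Rational(107, 18), -76), 86) = Mul(Rational(-4066, 9), 86) = Rational(-349676, 9)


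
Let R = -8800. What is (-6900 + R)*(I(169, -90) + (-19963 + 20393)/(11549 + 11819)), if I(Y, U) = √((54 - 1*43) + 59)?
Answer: -843875/2921 - 15700*√70 ≈ -1.3164e+5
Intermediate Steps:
I(Y, U) = √70 (I(Y, U) = √((54 - 43) + 59) = √(11 + 59) = √70)
(-6900 + R)*(I(169, -90) + (-19963 + 20393)/(11549 + 11819)) = (-6900 - 8800)*(√70 + (-19963 + 20393)/(11549 + 11819)) = -15700*(√70 + 430/23368) = -15700*(√70 + 430*(1/23368)) = -15700*(√70 + 215/11684) = -15700*(215/11684 + √70) = -843875/2921 - 15700*√70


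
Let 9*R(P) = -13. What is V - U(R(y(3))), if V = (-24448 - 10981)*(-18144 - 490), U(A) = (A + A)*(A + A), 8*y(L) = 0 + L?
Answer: 53474902190/81 ≈ 6.6018e+8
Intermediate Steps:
y(L) = L/8 (y(L) = (0 + L)/8 = L/8)
R(P) = -13/9 (R(P) = (⅑)*(-13) = -13/9)
U(A) = 4*A² (U(A) = (2*A)*(2*A) = 4*A²)
V = 660183986 (V = -35429*(-18634) = 660183986)
V - U(R(y(3))) = 660183986 - 4*(-13/9)² = 660183986 - 4*169/81 = 660183986 - 1*676/81 = 660183986 - 676/81 = 53474902190/81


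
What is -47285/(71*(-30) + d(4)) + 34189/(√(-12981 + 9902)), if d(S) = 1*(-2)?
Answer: 47285/2132 - 34189*I*√3079/3079 ≈ 22.179 - 616.14*I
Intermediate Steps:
d(S) = -2
-47285/(71*(-30) + d(4)) + 34189/(√(-12981 + 9902)) = -47285/(71*(-30) - 2) + 34189/(√(-12981 + 9902)) = -47285/(-2130 - 2) + 34189/(√(-3079)) = -47285/(-2132) + 34189/((I*√3079)) = -47285*(-1/2132) + 34189*(-I*√3079/3079) = 47285/2132 - 34189*I*√3079/3079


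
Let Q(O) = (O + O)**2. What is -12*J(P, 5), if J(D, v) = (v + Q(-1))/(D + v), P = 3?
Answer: -27/2 ≈ -13.500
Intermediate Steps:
Q(O) = 4*O**2 (Q(O) = (2*O)**2 = 4*O**2)
J(D, v) = (4 + v)/(D + v) (J(D, v) = (v + 4*(-1)**2)/(D + v) = (v + 4*1)/(D + v) = (v + 4)/(D + v) = (4 + v)/(D + v))
-12*J(P, 5) = -12*(4 + 5)/(3 + 5) = -12*9/8 = -27/2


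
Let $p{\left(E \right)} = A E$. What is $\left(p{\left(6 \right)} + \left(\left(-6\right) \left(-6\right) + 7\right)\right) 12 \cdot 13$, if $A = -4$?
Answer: $2964$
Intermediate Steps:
$p{\left(E \right)} = - 4 E$
$\left(p{\left(6 \right)} + \left(\left(-6\right) \left(-6\right) + 7\right)\right) 12 \cdot 13 = \left(\left(-4\right) 6 + \left(\left(-6\right) \left(-6\right) + 7\right)\right) 12 \cdot 13 = \left(-24 + \left(36 + 7\right)\right) 156 = \left(-24 + 43\right) 156 = 19 \cdot 156 = 2964$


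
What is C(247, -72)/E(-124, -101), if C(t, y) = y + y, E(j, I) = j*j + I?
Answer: -144/15275 ≈ -0.0094272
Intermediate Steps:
E(j, I) = I + j² (E(j, I) = j² + I = I + j²)
C(t, y) = 2*y
C(247, -72)/E(-124, -101) = (2*(-72))/(-101 + (-124)²) = -144/(-101 + 15376) = -144/15275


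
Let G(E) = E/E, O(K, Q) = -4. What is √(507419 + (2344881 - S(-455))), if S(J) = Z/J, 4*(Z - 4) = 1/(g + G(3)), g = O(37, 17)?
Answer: √21257906734155/2730 ≈ 1688.9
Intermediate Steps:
G(E) = 1
g = -4
Z = 47/12 (Z = 4 + 1/(4*(-4 + 1)) = 4 + (¼)/(-3) = 4 + (¼)*(-⅓) = 4 - 1/12 = 47/12 ≈ 3.9167)
S(J) = 47/(12*J)
√(507419 + (2344881 - S(-455))) = √(507419 + (2344881 - 47/(12*(-455)))) = √(507419 + (2344881 - 47*(-1)/(12*455))) = √(507419 + (2344881 - 1*(-47/5460))) = √(507419 + (2344881 + 47/5460)) = √(507419 + 12803050307/5460) = √(15573558047/5460) = √21257906734155/2730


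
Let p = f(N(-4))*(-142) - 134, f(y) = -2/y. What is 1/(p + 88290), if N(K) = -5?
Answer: 5/440496 ≈ 1.1351e-5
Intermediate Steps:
p = -954/5 (p = -2/(-5)*(-142) - 134 = -2*(-⅕)*(-142) - 134 = (⅖)*(-142) - 134 = -284/5 - 134 = -954/5 ≈ -190.80)
1/(p + 88290) = 1/(-954/5 + 88290) = 1/(440496/5) = 5/440496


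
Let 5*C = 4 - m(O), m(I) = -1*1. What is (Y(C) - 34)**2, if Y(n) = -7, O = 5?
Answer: 1681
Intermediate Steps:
m(I) = -1
C = 1 (C = (4 - 1*(-1))/5 = (4 + 1)/5 = (1/5)*5 = 1)
(Y(C) - 34)**2 = (-7 - 34)**2 = (-41)**2 = 1681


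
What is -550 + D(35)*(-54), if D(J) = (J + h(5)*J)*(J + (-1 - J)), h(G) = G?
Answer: 10790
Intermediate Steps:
D(J) = -6*J (D(J) = (J + 5*J)*(J + (-1 - J)) = (6*J)*(-1) = -6*J)
-550 + D(35)*(-54) = -550 - 6*35*(-54) = -550 - 210*(-54) = -550 + 11340 = 10790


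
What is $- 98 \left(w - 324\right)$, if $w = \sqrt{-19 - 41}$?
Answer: $31752 - 196 i \sqrt{15} \approx 31752.0 - 759.1 i$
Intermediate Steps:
$w = 2 i \sqrt{15}$ ($w = \sqrt{-60} = 2 i \sqrt{15} \approx 7.746 i$)
$- 98 \left(w - 324\right) = - 98 \left(2 i \sqrt{15} - 324\right) = - 98 \left(-324 + 2 i \sqrt{15}\right) = 31752 - 196 i \sqrt{15}$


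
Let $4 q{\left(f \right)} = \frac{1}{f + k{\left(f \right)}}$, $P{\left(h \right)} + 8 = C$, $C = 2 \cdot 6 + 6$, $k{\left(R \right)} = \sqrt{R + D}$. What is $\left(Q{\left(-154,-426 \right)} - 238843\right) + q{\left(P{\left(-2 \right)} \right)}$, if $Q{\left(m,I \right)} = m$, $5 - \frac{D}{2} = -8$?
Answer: $- \frac{15295807}{64} \approx -2.39 \cdot 10^{5}$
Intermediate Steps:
$D = 26$ ($D = 10 - -16 = 10 + 16 = 26$)
$k{\left(R \right)} = \sqrt{26 + R}$ ($k{\left(R \right)} = \sqrt{R + 26} = \sqrt{26 + R}$)
$C = 18$ ($C = 12 + 6 = 18$)
$P{\left(h \right)} = 10$ ($P{\left(h \right)} = -8 + 18 = 10$)
$q{\left(f \right)} = \frac{1}{4 \left(f + \sqrt{26 + f}\right)}$
$\left(Q{\left(-154,-426 \right)} - 238843\right) + q{\left(P{\left(-2 \right)} \right)} = \left(-154 - 238843\right) + \frac{1}{4 \left(10 + \sqrt{26 + 10}\right)} = -238997 + \frac{1}{4 \left(10 + \sqrt{36}\right)} = -238997 + \frac{1}{4 \left(10 + 6\right)} = -238997 + \frac{1}{4 \cdot 16} = -238997 + \frac{1}{4} \cdot \frac{1}{16} = -238997 + \frac{1}{64} = - \frac{15295807}{64}$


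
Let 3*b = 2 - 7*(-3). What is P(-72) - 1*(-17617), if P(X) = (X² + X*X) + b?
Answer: 83978/3 ≈ 27993.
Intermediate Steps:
b = 23/3 (b = (2 - 7*(-3))/3 = (2 + 21)/3 = (⅓)*23 = 23/3 ≈ 7.6667)
P(X) = 23/3 + 2*X² (P(X) = (X² + X*X) + 23/3 = (X² + X²) + 23/3 = 2*X² + 23/3 = 23/3 + 2*X²)
P(-72) - 1*(-17617) = (23/3 + 2*(-72)²) - 1*(-17617) = (23/3 + 2*5184) + 17617 = (23/3 + 10368) + 17617 = 31127/3 + 17617 = 83978/3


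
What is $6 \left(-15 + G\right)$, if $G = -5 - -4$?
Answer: $-96$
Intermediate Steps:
$G = -1$ ($G = -5 + 4 = -1$)
$6 \left(-15 + G\right) = 6 \left(-15 - 1\right) = 6 \left(-16\right) = -96$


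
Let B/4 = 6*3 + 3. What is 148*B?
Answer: 12432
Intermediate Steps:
B = 84 (B = 4*(6*3 + 3) = 4*(18 + 3) = 4*21 = 84)
148*B = 148*84 = 12432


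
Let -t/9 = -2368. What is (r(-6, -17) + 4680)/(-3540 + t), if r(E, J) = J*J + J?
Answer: 1238/4443 ≈ 0.27864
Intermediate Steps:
t = 21312 (t = -9*(-2368) = 21312)
r(E, J) = J + J**2 (r(E, J) = J**2 + J = J + J**2)
(r(-6, -17) + 4680)/(-3540 + t) = (-17*(1 - 17) + 4680)/(-3540 + 21312) = (-17*(-16) + 4680)/17772 = (272 + 4680)*(1/17772) = 4952*(1/17772) = 1238/4443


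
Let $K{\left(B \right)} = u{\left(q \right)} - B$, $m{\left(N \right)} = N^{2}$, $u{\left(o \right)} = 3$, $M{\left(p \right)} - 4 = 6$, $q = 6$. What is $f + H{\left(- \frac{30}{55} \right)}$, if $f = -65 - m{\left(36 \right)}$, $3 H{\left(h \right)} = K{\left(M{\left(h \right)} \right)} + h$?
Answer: $- \frac{44996}{33} \approx -1363.5$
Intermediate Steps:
$M{\left(p \right)} = 10$ ($M{\left(p \right)} = 4 + 6 = 10$)
$K{\left(B \right)} = 3 - B$
$H{\left(h \right)} = - \frac{7}{3} + \frac{h}{3}$ ($H{\left(h \right)} = \frac{\left(3 - 10\right) + h}{3} = \frac{-7 + h}{3} = - \frac{7}{3} + \frac{h}{3}$)
$f = -1361$ ($f = -65 - 36^{2} = -65 - 1296 = -1361$)
$f + H{\left(- \frac{30}{55} \right)} = -1361 - \left(\frac{7}{3} - \frac{\left(-30\right) \frac{1}{55}}{3}\right) = -1361 + \left(- \frac{7}{3} + \frac{1}{3} \left(- \frac{6}{11}\right)\right) = -1361 - \frac{83}{33} = - \frac{44996}{33}$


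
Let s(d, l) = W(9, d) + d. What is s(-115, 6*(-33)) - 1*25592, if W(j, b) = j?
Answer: -25698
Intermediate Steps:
s(d, l) = 9 + d
s(-115, 6*(-33)) - 1*25592 = (9 - 115) - 1*25592 = -106 - 25592 = -25698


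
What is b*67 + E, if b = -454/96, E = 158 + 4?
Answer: -7433/48 ≈ -154.85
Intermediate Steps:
E = 162
b = -227/48 (b = -454*1/96 = -227/48 ≈ -4.7292)
b*67 + E = -227/48*67 + 162 = -15209/48 + 162 = -7433/48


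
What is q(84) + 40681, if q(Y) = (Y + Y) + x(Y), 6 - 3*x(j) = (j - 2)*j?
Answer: 38555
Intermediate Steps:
x(j) = 2 - j*(-2 + j)/3 (x(j) = 2 - (j - 2)*j/3 = 2 - (-2 + j)*j/3 = 2 - j*(-2 + j)/3)
q(Y) = 2 - Y²/3 + 8*Y/3 (q(Y) = (Y + Y) + (2 - Y²/3 + 2*Y/3) = 2*Y + (2 - Y²/3 + 2*Y/3) = 2 - Y²/3 + 8*Y/3)
q(84) + 40681 = (2 - ⅓*84² + (8/3)*84) + 40681 = (2 - ⅓*7056 + 224) + 40681 = (2 - 2352 + 224) + 40681 = -2126 + 40681 = 38555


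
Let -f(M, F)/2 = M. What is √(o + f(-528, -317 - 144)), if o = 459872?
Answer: 8*√7202 ≈ 678.92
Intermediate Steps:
f(M, F) = -2*M
√(o + f(-528, -317 - 144)) = √(459872 - 2*(-528)) = √(459872 + 1056) = √460928 = 8*√7202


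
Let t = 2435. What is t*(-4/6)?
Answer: -4870/3 ≈ -1623.3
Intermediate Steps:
t*(-4/6) = 2435*(-4/6) = 2435*(-4*1/6) = 2435*(-2/3) = -4870/3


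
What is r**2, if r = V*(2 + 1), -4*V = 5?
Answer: 225/16 ≈ 14.063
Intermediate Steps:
V = -5/4 (V = -1/4*5 = -5/4 ≈ -1.2500)
r = -15/4 (r = -5*(2 + 1)/4 = -5/4*3 = -15/4 ≈ -3.7500)
r**2 = (-15/4)**2 = 225/16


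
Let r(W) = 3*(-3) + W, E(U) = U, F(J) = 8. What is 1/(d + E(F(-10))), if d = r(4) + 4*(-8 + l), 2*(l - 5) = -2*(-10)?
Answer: 1/31 ≈ 0.032258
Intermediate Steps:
l = 15 (l = 5 + (-2*(-10))/2 = 5 + (½)*20 = 5 + 10 = 15)
r(W) = -9 + W
d = 23 (d = (-9 + 4) + 4*(-8 + 15) = -5 + 4*7 = -5 + 28 = 23)
1/(d + E(F(-10))) = 1/(23 + 8) = 1/31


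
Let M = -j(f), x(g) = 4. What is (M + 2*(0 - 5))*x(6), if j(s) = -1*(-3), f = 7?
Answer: -52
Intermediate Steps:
j(s) = 3
M = -3 (M = -1*3 = -3)
(M + 2*(0 - 5))*x(6) = (-3 + 2*(0 - 5))*4 = (-3 + 2*(-5))*4 = (-3 - 10)*4 = -13*4 = -52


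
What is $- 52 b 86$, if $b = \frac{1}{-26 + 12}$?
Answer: $\frac{2236}{7} \approx 319.43$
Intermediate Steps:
$b = - \frac{1}{14}$ ($b = \frac{1}{-14} = - \frac{1}{14} \approx -0.071429$)
$- 52 b 86 = \left(-52\right) \left(- \frac{1}{14}\right) 86 = \frac{26}{7} \cdot 86 = \frac{2236}{7}$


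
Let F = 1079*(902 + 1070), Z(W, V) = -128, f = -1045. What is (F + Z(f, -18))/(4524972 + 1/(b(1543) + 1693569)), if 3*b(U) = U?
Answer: 3604433345000/7665679649001 ≈ 0.47020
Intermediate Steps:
b(U) = U/3
F = 2127788 (F = 1079*1972 = 2127788)
(F + Z(f, -18))/(4524972 + 1/(b(1543) + 1693569)) = (2127788 - 128)/(4524972 + 1/((1/3)*1543 + 1693569)) = 2127660/(4524972 + 1/(1543/3 + 1693569)) = 2127660/(4524972 + 1/(5082250/3)) = 2127660/(4524972 + 3/5082250) = 2127660/(22997038947003/5082250) = 2127660*(5082250/22997038947003) = 3604433345000/7665679649001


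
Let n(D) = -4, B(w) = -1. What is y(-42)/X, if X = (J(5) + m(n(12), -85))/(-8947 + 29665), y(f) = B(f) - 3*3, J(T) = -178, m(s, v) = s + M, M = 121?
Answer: 207180/61 ≈ 3396.4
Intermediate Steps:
m(s, v) = 121 + s (m(s, v) = s + 121 = 121 + s)
y(f) = -10 (y(f) = -1 - 3*3 = -1 - 9 = -10)
X = -61/20718 (X = (-178 + (121 - 4))/(-8947 + 29665) = (-178 + 117)/20718 = -61*1/20718 = -61/20718 ≈ -0.0029443)
y(-42)/X = -10/(-61/20718) = -10*(-20718/61) = 207180/61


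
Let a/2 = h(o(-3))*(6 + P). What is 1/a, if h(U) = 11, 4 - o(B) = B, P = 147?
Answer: 1/3366 ≈ 0.00029709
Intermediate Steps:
o(B) = 4 - B
a = 3366 (a = 2*(11*(6 + 147)) = 2*(11*153) = 2*1683 = 3366)
1/a = 1/3366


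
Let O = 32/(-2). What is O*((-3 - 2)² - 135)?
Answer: 1760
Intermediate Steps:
O = -16 (O = 32*(-½) = -16)
O*((-3 - 2)² - 135) = -16*((-3 - 2)² - 135) = -16*((-5)² - 135) = -16*(25 - 135) = -16*(-110) = 1760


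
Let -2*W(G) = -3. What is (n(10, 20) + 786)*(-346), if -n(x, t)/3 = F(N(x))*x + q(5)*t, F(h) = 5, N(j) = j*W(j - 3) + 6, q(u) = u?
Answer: -116256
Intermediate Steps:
W(G) = 3/2 (W(G) = -½*(-3) = 3/2)
N(j) = 6 + 3*j/2 (N(j) = j*(3/2) + 6 = 3*j/2 + 6 = 6 + 3*j/2)
n(x, t) = -15*t - 15*x (n(x, t) = -3*(5*x + 5*t) = -3*(5*t + 5*x) = -15*t - 15*x)
(n(10, 20) + 786)*(-346) = ((-15*20 - 15*10) + 786)*(-346) = ((-300 - 150) + 786)*(-346) = (-450 + 786)*(-346) = 336*(-346) = -116256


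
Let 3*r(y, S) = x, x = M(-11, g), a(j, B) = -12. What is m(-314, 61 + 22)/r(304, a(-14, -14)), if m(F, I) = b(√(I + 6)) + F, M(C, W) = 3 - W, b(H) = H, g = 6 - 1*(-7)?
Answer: 471/5 - 3*√89/10 ≈ 91.370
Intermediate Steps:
g = 13 (g = 6 + 7 = 13)
x = -10 (x = 3 - 1*13 = 3 - 13 = -10)
r(y, S) = -10/3 (r(y, S) = (⅓)*(-10) = -10/3)
m(F, I) = F + √(6 + I) (m(F, I) = √(I + 6) + F = √(6 + I) + F = F + √(6 + I))
m(-314, 61 + 22)/r(304, a(-14, -14)) = (-314 + √(6 + (61 + 22)))/(-10/3) = (-314 + √(6 + 83))*(-3/10) = (-314 + √89)*(-3/10) = 471/5 - 3*√89/10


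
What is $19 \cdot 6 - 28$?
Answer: $86$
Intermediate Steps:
$19 \cdot 6 - 28 = 114 - 28 = 86$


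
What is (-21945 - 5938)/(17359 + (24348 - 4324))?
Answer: -27883/37383 ≈ -0.74587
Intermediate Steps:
(-21945 - 5938)/(17359 + (24348 - 4324)) = -27883/(17359 + 20024) = -27883/37383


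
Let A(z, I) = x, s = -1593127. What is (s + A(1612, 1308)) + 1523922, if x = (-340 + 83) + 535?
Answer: -68927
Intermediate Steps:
x = 278 (x = -257 + 535 = 278)
A(z, I) = 278
(s + A(1612, 1308)) + 1523922 = (-1593127 + 278) + 1523922 = -1592849 + 1523922 = -68927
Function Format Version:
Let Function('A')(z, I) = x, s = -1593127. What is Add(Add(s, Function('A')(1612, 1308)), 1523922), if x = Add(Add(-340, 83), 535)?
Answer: -68927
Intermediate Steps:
x = 278 (x = Add(-257, 535) = 278)
Function('A')(z, I) = 278
Add(Add(s, Function('A')(1612, 1308)), 1523922) = Add(Add(-1593127, 278), 1523922) = Add(-1592849, 1523922) = -68927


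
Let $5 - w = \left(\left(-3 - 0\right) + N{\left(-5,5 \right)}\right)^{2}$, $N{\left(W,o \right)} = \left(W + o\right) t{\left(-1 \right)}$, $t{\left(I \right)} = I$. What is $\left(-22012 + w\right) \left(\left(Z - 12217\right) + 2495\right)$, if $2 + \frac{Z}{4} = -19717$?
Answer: $1950573568$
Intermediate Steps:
$Z = -78876$ ($Z = -8 + 4 \left(-19717\right) = -8 - 78868 = -78876$)
$N{\left(W,o \right)} = - W - o$ ($N{\left(W,o \right)} = \left(W + o\right) \left(-1\right) = - W - o$)
$w = -4$ ($w = 5 - \left(\left(-3 - 0\right) - 0\right)^{2} = 5 - \left(\left(-3 + 0\right) + \left(5 - 5\right)\right)^{2} = 5 - \left(-3 + 0\right)^{2} = 5 - \left(-3\right)^{2} = 5 - 9 = -4$)
$\left(-22012 + w\right) \left(\left(Z - 12217\right) + 2495\right) = \left(-22012 - 4\right) \left(\left(-78876 - 12217\right) + 2495\right) = - 22016 \left(-91093 + 2495\right) = \left(-22016\right) \left(-88598\right) = 1950573568$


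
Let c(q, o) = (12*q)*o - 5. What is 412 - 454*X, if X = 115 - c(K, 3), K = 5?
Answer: 27652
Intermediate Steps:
c(q, o) = -5 + 12*o*q (c(q, o) = 12*o*q - 5 = -5 + 12*o*q)
X = -60 (X = 115 - (-5 + 12*3*5) = 115 - (-5 + 180) = 115 - 1*175 = 115 - 175 = -60)
412 - 454*X = 412 - 454*(-60) = 412 + 27240 = 27652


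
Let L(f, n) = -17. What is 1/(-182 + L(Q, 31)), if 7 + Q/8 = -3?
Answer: -1/199 ≈ -0.0050251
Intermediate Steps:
Q = -80 (Q = -56 + 8*(-3) = -56 - 24 = -80)
1/(-182 + L(Q, 31)) = 1/(-182 - 17) = 1/(-199) = -1/199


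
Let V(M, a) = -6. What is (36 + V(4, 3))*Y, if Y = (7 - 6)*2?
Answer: 60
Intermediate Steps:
Y = 2 (Y = 1*2 = 2)
(36 + V(4, 3))*Y = (36 - 6)*2 = 30*2 = 60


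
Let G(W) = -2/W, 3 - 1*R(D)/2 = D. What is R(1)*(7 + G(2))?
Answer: 24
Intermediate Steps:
R(D) = 6 - 2*D
R(1)*(7 + G(2)) = (6 - 2*1)*(7 - 2/2) = (6 - 2)*(7 - 2*½) = 4*(7 - 1) = 4*6 = 24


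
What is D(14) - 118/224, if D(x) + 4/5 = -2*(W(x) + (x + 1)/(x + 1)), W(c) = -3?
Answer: 1497/560 ≈ 2.6732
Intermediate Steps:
D(x) = 16/5 (D(x) = -4/5 - 2*(-3 + (x + 1)/(x + 1)) = -4/5 - 2*(-3 + (1 + x)/(1 + x)) = -4/5 - 2*(-3 + 1) = -4/5 - 2*(-2) = -4/5 + 4 = 16/5)
D(14) - 118/224 = 16/5 - 118/224 = 16/5 - 118*1/224 = 16/5 - 59/112 = 1497/560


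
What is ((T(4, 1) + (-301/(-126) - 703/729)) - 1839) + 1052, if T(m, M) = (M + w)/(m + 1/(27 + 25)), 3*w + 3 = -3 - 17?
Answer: -239887561/304722 ≈ -787.23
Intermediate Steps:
w = -23/3 (w = -1 + (-3 - 17)/3 = -1 + (⅓)*(-20) = -1 - 20/3 = -23/3 ≈ -7.6667)
T(m, M) = (-23/3 + M)/(1/52 + m) (T(m, M) = (M - 23/3)/(m + 1/(27 + 25)) = (-23/3 + M)/(m + 1/52) = (-23/3 + M)/(1/52 + m))
((T(4, 1) + (-301/(-126) - 703/729)) - 1839) + 1052 = ((52*(-23 + 3*1)/(3*(1 + 52*4)) + (-301/(-126) - 703/729)) - 1839) + 1052 = ((52*(-23 + 3)/(3*(1 + 208)) + (-301*(-1/126) - 703*1/729)) - 1839) + 1052 = (((52/3)*(-20)/209 + (43/18 - 703/729)) - 1839) + 1052 = (((52/3)*(1/209)*(-20) + 2077/1458) - 1839) + 1052 = ((-1040/627 + 2077/1458) - 1839) + 1052 = (-71347/304722 - 1839) + 1052 = -560455105/304722 + 1052 = -239887561/304722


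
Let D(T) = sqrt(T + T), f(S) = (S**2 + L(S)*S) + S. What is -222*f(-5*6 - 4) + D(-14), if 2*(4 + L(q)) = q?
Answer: -407592 + 2*I*sqrt(7) ≈ -4.0759e+5 + 5.2915*I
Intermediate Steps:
L(q) = -4 + q/2
f(S) = S + S**2 + S*(-4 + S/2) (f(S) = (S**2 + (-4 + S/2)*S) + S = (S**2 + S*(-4 + S/2)) + S = S + S**2 + S*(-4 + S/2))
D(T) = sqrt(2)*sqrt(T) (D(T) = sqrt(2*T) = sqrt(2)*sqrt(T))
-222*f(-5*6 - 4) + D(-14) = -333*(-5*6 - 4)*(-2 + (-5*6 - 4)) + sqrt(2)*sqrt(-14) = -333*(-30 - 4)*(-2 + (-30 - 4)) + sqrt(2)*(I*sqrt(14)) = -333*(-34)*(-2 - 34) + 2*I*sqrt(7) = -333*(-34)*(-36) + 2*I*sqrt(7) = -222*1836 + 2*I*sqrt(7) = -407592 + 2*I*sqrt(7)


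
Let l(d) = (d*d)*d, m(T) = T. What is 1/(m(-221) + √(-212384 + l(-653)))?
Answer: -221/278706302 - I*√278657461/278706302 ≈ -7.9295e-7 - 5.9895e-5*I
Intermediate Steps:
l(d) = d³ (l(d) = d²*d = d³)
1/(m(-221) + √(-212384 + l(-653))) = 1/(-221 + √(-212384 + (-653)³)) = 1/(-221 + √(-212384 - 278445077)) = 1/(-221 + √(-278657461)) = 1/(-221 + I*√278657461)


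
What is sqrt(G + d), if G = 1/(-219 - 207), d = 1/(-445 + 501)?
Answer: sqrt(551670)/5964 ≈ 0.12454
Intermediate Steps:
d = 1/56 ≈ 0.017857
G = -1/426 (G = 1/(-426) = -1/426 ≈ -0.0023474)
sqrt(G + d) = sqrt(-1/426 + 1/56) = sqrt(185/11928) = sqrt(551670)/5964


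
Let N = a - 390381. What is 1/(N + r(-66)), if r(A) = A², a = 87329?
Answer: -1/298696 ≈ -3.3479e-6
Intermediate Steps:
N = -303052 (N = 87329 - 390381 = -303052)
1/(N + r(-66)) = 1/(-303052 + (-66)²) = 1/(-303052 + 4356) = 1/(-298696) = -1/298696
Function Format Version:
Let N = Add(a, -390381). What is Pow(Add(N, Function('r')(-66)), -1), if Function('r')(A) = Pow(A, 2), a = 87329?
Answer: Rational(-1, 298696) ≈ -3.3479e-6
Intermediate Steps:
N = -303052 (N = Add(87329, -390381) = -303052)
Pow(Add(N, Function('r')(-66)), -1) = Pow(Add(-303052, Pow(-66, 2)), -1) = Pow(Add(-303052, 4356), -1) = Pow(-298696, -1) = Rational(-1, 298696)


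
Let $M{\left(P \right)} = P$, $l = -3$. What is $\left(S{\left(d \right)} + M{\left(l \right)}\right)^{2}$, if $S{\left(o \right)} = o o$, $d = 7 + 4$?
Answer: $13924$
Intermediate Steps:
$d = 11$
$S{\left(o \right)} = o^{2}$
$\left(S{\left(d \right)} + M{\left(l \right)}\right)^{2} = \left(11^{2} - 3\right)^{2} = \left(121 - 3\right)^{2} = 118^{2} = 13924$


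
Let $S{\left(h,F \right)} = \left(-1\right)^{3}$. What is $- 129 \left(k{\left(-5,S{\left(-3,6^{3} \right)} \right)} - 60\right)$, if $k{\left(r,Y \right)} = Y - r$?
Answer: $7224$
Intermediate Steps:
$S{\left(h,F \right)} = -1$
$- 129 \left(k{\left(-5,S{\left(-3,6^{3} \right)} \right)} - 60\right) = - 129 \left(\left(-1 - -5\right) - 60\right) = - 129 \left(\left(-1 + 5\right) - 60\right) = - 129 \left(4 - 60\right) = \left(-129\right) \left(-56\right) = 7224$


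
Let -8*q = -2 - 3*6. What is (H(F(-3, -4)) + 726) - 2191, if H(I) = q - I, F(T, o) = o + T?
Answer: -2911/2 ≈ -1455.5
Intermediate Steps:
q = 5/2 (q = -(-2 - 3*6)/8 = -(-2 - 18)/8 = -1/8*(-20) = 5/2 ≈ 2.5000)
F(T, o) = T + o
H(I) = 5/2 - I
(H(F(-3, -4)) + 726) - 2191 = ((5/2 - (-3 - 4)) + 726) - 2191 = ((5/2 - 1*(-7)) + 726) - 2191 = ((5/2 + 7) + 726) - 2191 = (19/2 + 726) - 2191 = 1471/2 - 2191 = -2911/2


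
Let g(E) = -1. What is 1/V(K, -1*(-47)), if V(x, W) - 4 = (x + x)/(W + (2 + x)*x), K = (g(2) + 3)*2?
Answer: 71/292 ≈ 0.24315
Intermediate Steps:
K = 4 (K = (-1 + 3)*2 = 2*2 = 4)
V(x, W) = 4 + 2*x/(W + x*(2 + x)) (V(x, W) = 4 + (x + x)/(W + (2 + x)*x) = 4 + (2*x)/(W + x*(2 + x)) = 4 + 2*x/(W + x*(2 + x)))
1/V(K, -1*(-47)) = 1/(2*(2*(-1*(-47)) + 2*4² + 5*4)/(-1*(-47) + 4² + 2*4)) = 1/(2*(2*47 + 2*16 + 20)/(47 + 16 + 8)) = 1/(2*(94 + 32 + 20)/71) = 1/(2*(1/71)*146) = 1/(292/71) = 71/292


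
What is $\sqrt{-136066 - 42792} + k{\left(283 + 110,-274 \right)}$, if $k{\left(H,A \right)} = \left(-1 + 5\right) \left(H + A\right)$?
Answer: $476 + i \sqrt{178858} \approx 476.0 + 422.92 i$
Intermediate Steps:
$k{\left(H,A \right)} = 4 A + 4 H$ ($k{\left(H,A \right)} = 4 \left(A + H\right) = 4 A + 4 H$)
$\sqrt{-136066 - 42792} + k{\left(283 + 110,-274 \right)} = \sqrt{-136066 - 42792} + \left(4 \left(-274\right) + 4 \left(283 + 110\right)\right) = \sqrt{-178858} + \left(-1096 + 4 \cdot 393\right) = i \sqrt{178858} + \left(-1096 + 1572\right) = i \sqrt{178858} + 476 = 476 + i \sqrt{178858}$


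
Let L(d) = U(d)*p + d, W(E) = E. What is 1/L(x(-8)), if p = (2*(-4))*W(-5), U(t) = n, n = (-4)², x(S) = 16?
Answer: 1/656 ≈ 0.0015244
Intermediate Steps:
n = 16
U(t) = 16
p = 40 (p = (2*(-4))*(-5) = -8*(-5) = 40)
L(d) = 640 + d (L(d) = 16*40 + d = 640 + d)
1/L(x(-8)) = 1/(640 + 16) = 1/656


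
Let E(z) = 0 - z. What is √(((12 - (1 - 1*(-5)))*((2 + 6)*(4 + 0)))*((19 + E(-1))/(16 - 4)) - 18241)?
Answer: I*√17921 ≈ 133.87*I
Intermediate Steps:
E(z) = -z
√(((12 - (1 - 1*(-5)))*((2 + 6)*(4 + 0)))*((19 + E(-1))/(16 - 4)) - 18241) = √(((12 - (1 - 1*(-5)))*((2 + 6)*(4 + 0)))*((19 - 1*(-1))/(16 - 4)) - 18241) = √(((12 - (1 + 5))*(8*4))*((19 + 1)/12) - 18241) = √(((12 - 1*6)*32)*(20*(1/12)) - 18241) = √(((12 - 6)*32)*(5/3) - 18241) = √((6*32)*(5/3) - 18241) = √(192*(5/3) - 18241) = √(320 - 18241) = √(-17921) = I*√17921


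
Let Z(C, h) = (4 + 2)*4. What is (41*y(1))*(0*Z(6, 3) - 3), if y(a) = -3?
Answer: 369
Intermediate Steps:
Z(C, h) = 24 (Z(C, h) = 6*4 = 24)
(41*y(1))*(0*Z(6, 3) - 3) = (41*(-3))*(0*24 - 3) = -123*(0 - 3) = -123*(-3) = 369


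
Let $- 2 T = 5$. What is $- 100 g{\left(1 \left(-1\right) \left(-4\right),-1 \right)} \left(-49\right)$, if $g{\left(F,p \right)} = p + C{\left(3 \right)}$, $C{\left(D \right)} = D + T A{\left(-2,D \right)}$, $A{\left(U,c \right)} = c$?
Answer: $-26950$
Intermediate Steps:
$T = - \frac{5}{2}$ ($T = \left(- \frac{1}{2}\right) 5 = - \frac{5}{2} \approx -2.5$)
$C{\left(D \right)} = - \frac{3 D}{2}$ ($C{\left(D \right)} = D - \frac{5 D}{2} = - \frac{3 D}{2}$)
$g{\left(F,p \right)} = - \frac{9}{2} + p$ ($g{\left(F,p \right)} = p - \frac{9}{2} = - \frac{9}{2} + p$)
$- 100 g{\left(1 \left(-1\right) \left(-4\right),-1 \right)} \left(-49\right) = - 100 \left(- \frac{9}{2} - 1\right) \left(-49\right) = \left(-100\right) \left(- \frac{11}{2}\right) \left(-49\right) = 550 \left(-49\right) = -26950$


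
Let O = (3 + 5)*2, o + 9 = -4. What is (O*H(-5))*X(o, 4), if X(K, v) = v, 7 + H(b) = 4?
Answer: -192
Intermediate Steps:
o = -13 (o = -9 - 4 = -13)
H(b) = -3 (H(b) = -7 + 4 = -3)
O = 16 (O = 8*2 = 16)
(O*H(-5))*X(o, 4) = (16*(-3))*4 = -48*4 = -192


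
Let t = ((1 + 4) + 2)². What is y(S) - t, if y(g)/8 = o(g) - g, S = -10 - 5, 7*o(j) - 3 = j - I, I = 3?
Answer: 377/7 ≈ 53.857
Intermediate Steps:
o(j) = j/7 (o(j) = 3/7 + (j - 1*3)/7 = 3/7 + (j - 3)/7 = 3/7 + (-3 + j)/7 = 3/7 + (-3/7 + j/7) = j/7)
S = -15
t = 49 (t = (5 + 2)² = 7² = 49)
y(g) = -48*g/7 (y(g) = 8*(g/7 - g) = 8*(-6*g/7) = -48*g/7)
y(S) - t = -48/7*(-15) - 1*49 = 720/7 - 49 = 377/7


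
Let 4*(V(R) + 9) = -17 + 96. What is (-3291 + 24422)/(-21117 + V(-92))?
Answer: -7684/7675 ≈ -1.0012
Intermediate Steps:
V(R) = 43/4 (V(R) = -9 + (-17 + 96)/4 = -9 + (¼)*79 = -9 + 79/4 = 43/4)
(-3291 + 24422)/(-21117 + V(-92)) = (-3291 + 24422)/(-21117 + 43/4) = 21131/(-84425/4) = 21131*(-4/84425) = -7684/7675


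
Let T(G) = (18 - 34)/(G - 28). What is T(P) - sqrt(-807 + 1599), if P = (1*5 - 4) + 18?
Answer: 16/9 - 6*sqrt(22) ≈ -26.365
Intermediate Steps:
P = 19 (P = (5 - 4) + 18 = 1 + 18 = 19)
T(G) = -16/(-28 + G)
T(P) - sqrt(-807 + 1599) = -16/(-28 + 19) - sqrt(-807 + 1599) = -16/(-9) - sqrt(792) = -16*(-1/9) - 6*sqrt(22) = 16/9 - 6*sqrt(22)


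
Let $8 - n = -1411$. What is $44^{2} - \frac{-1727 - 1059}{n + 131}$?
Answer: $\frac{1501793}{775} \approx 1937.8$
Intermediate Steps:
$n = 1419$ ($n = 8 - -1411 = 8 + 1411 = 1419$)
$44^{2} - \frac{-1727 - 1059}{n + 131} = 44^{2} - \frac{-1727 - 1059}{1419 + 131} = 1936 - - \frac{2786}{1550} = 1936 - \left(-2786\right) \frac{1}{1550} = 1936 - - \frac{1393}{775} = 1936 + \frac{1393}{775} = \frac{1501793}{775}$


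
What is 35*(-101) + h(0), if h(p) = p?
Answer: -3535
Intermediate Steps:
35*(-101) + h(0) = 35*(-101) + 0 = -3535 + 0 = -3535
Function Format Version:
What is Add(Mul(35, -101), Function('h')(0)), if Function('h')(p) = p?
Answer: -3535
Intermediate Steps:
Add(Mul(35, -101), Function('h')(0)) = Add(Mul(35, -101), 0) = Add(-3535, 0) = -3535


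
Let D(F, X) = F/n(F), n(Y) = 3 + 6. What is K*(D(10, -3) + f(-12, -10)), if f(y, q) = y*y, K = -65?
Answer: -84890/9 ≈ -9432.2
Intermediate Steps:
n(Y) = 9
f(y, q) = y²
D(F, X) = F/9
K*(D(10, -3) + f(-12, -10)) = -65*((⅑)*10 + (-12)²) = -65*(10/9 + 144) = -65*1306/9 = -84890/9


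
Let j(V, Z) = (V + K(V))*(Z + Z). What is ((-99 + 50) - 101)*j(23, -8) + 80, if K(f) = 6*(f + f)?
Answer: 717680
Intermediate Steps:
K(f) = 12*f (K(f) = 6*(2*f) = 12*f)
j(V, Z) = 26*V*Z (j(V, Z) = (V + 12*V)*(Z + Z) = (13*V)*(2*Z) = 26*V*Z)
((-99 + 50) - 101)*j(23, -8) + 80 = ((-99 + 50) - 101)*(26*23*(-8)) + 80 = (-49 - 101)*(-4784) + 80 = -150*(-4784) + 80 = 717600 + 80 = 717680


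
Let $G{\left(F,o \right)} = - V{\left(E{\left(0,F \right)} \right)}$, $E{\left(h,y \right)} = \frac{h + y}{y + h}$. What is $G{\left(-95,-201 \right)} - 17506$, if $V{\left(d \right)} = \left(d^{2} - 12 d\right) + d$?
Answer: $-17496$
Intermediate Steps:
$E{\left(h,y \right)} = 1$ ($E{\left(h,y \right)} = \frac{h + y}{h + y} = 1$)
$V{\left(d \right)} = d^{2} - 11 d$
$G{\left(F,o \right)} = 10$ ($G{\left(F,o \right)} = - 1 \left(-11 + 1\right) = - 1 \left(-10\right) = \left(-1\right) \left(-10\right) = 10$)
$G{\left(-95,-201 \right)} - 17506 = 10 - 17506 = -17496$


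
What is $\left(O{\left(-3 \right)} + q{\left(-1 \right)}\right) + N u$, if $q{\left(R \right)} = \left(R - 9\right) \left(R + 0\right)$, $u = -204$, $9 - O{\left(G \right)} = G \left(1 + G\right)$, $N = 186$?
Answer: $-37931$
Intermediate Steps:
$O{\left(G \right)} = 9 - G \left(1 + G\right)$
$q{\left(R \right)} = R \left(-9 + R\right)$ ($q{\left(R \right)} = \left(-9 + R\right) R = R \left(-9 + R\right)$)
$\left(O{\left(-3 \right)} + q{\left(-1 \right)}\right) + N u = \left(\left(9 - -3 - \left(-3\right)^{2}\right) - \left(-9 - 1\right)\right) + 186 \left(-204\right) = \left(\left(9 + 3 - 9\right) - -10\right) - 37944 = \left(\left(9 + 3 - 9\right) + 10\right) - 37944 = \left(3 + 10\right) - 37944 = 13 - 37944 = -37931$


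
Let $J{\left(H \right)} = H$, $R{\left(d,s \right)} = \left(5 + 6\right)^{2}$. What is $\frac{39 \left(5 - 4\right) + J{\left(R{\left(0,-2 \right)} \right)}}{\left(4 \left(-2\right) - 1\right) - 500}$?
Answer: $- \frac{160}{509} \approx -0.31434$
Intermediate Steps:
$R{\left(d,s \right)} = 121$ ($R{\left(d,s \right)} = 11^{2} = 121$)
$\frac{39 \left(5 - 4\right) + J{\left(R{\left(0,-2 \right)} \right)}}{\left(4 \left(-2\right) - 1\right) - 500} = \frac{39 \left(5 - 4\right) + 121}{\left(4 \left(-2\right) - 1\right) - 500} = \frac{39 \left(5 - 4\right) + 121}{\left(-8 - 1\right) - 500} = \frac{39 \cdot 1 + 121}{-9 - 500} = \frac{39 + 121}{-509} = 160 \left(- \frac{1}{509}\right) = - \frac{160}{509}$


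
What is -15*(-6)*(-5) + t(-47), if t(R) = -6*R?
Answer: -168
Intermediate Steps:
-15*(-6)*(-5) + t(-47) = -15*(-6)*(-5) - 6*(-47) = 90*(-5) + 282 = -450 + 282 = -168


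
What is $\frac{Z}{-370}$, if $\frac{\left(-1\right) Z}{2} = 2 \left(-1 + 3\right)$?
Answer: $\frac{4}{185} \approx 0.021622$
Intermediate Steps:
$Z = -8$ ($Z = - 2 \cdot 2 \left(-1 + 3\right) = - 2 \cdot 2 \cdot 2 = \left(-2\right) 4 = -8$)
$\frac{Z}{-370} = \frac{1}{-370} \left(-8\right) = \left(- \frac{1}{370}\right) \left(-8\right) = \frac{4}{185}$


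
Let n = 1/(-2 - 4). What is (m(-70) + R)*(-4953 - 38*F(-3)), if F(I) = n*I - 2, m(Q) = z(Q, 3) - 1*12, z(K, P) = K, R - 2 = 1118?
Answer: -5082048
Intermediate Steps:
R = 1120 (R = 2 + 1118 = 1120)
m(Q) = -12 + Q (m(Q) = Q - 1*12 = Q - 12 = -12 + Q)
n = -⅙ (n = 1/(-6) = -⅙ ≈ -0.16667)
F(I) = -2 - I/6 (F(I) = -I/6 - 2 = -2 - I/6)
(m(-70) + R)*(-4953 - 38*F(-3)) = ((-12 - 70) + 1120)*(-4953 - 38*(-2 - ⅙*(-3))) = (-82 + 1120)*(-4953 - 38*(-2 + ½)) = 1038*(-4953 - 38*(-3/2)) = 1038*(-4953 + 57) = 1038*(-4896) = -5082048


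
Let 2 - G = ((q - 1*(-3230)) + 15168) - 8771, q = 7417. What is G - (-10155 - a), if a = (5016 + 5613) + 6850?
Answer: 10592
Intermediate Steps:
a = 17479 (a = 10629 + 6850 = 17479)
G = -17042 (G = 2 - (((7417 - 1*(-3230)) + 15168) - 8771) = 2 - (((7417 + 3230) + 15168) - 8771) = 2 - ((10647 + 15168) - 8771) = 2 - (25815 - 8771) = 2 - 1*17044 = 2 - 17044 = -17042)
G - (-10155 - a) = -17042 - (-10155 - 1*17479) = -17042 - (-10155 - 17479) = -17042 - 1*(-27634) = -17042 + 27634 = 10592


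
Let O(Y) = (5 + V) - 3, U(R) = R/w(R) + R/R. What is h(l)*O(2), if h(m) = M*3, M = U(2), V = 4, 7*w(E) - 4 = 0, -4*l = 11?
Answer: 81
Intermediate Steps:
l = -11/4 (l = -¼*11 = -11/4 ≈ -2.7500)
w(E) = 4/7 (w(E) = 4/7 + (⅐)*0 = 4/7 + 0 = 4/7)
U(R) = 1 + 7*R/4 (U(R) = R/(4/7) + R/R = R*(7/4) + 1 = 7*R/4 + 1 = 1 + 7*R/4)
M = 9/2 (M = 1 + (7/4)*2 = 1 + 7/2 = 9/2 ≈ 4.5000)
O(Y) = 6 (O(Y) = (5 + 4) - 3 = 9 - 3 = 6)
h(m) = 27/2 (h(m) = (9/2)*3 = 27/2)
h(l)*O(2) = (27/2)*6 = 81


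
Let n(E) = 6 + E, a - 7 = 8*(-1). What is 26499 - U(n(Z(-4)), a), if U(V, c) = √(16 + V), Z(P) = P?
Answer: 26499 - 3*√2 ≈ 26495.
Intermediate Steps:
a = -1 (a = 7 + 8*(-1) = 7 - 8 = -1)
26499 - U(n(Z(-4)), a) = 26499 - √(16 + (6 - 4)) = 26499 - √(16 + 2) = 26499 - √18 = 26499 - 3*√2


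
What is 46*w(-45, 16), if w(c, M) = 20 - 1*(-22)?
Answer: 1932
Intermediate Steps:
w(c, M) = 42 (w(c, M) = 20 + 22 = 42)
46*w(-45, 16) = 46*42 = 1932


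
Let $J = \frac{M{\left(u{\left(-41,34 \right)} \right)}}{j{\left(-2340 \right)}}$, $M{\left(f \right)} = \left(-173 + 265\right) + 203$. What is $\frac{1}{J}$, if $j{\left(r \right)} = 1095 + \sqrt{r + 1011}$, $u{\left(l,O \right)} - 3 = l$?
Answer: $\frac{219}{59} + \frac{i \sqrt{1329}}{295} \approx 3.7119 + 0.12358 i$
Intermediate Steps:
$u{\left(l,O \right)} = 3 + l$
$j{\left(r \right)} = 1095 + \sqrt{1011 + r}$
$M{\left(f \right)} = 295$ ($M{\left(f \right)} = 92 + 203 = 295$)
$J = \frac{295}{1095 + i \sqrt{1329}}$ ($J = \frac{295}{1095 + \sqrt{1011 - 2340}} = \frac{295}{1095 + \sqrt{-1329}} = \frac{295}{1095 + i \sqrt{1329}} \approx 0.26911 - 0.0089593 i$)
$\frac{1}{J} = \frac{1}{\frac{107675}{400118} - \frac{295 i \sqrt{1329}}{1200354}}$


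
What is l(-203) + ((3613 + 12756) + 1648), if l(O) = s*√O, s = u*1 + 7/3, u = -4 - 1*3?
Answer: 18017 - 14*I*√203/3 ≈ 18017.0 - 66.49*I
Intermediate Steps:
u = -7 (u = -4 - 3 = -7)
s = -14/3 (s = -7*1 + 7/3 = -7 + 7*(⅓) = -7 + 7/3 = -14/3 ≈ -4.6667)
l(O) = -14*√O/3
l(-203) + ((3613 + 12756) + 1648) = -14*I*√203/3 + ((3613 + 12756) + 1648) = -14*I*√203/3 + (16369 + 1648) = -14*I*√203/3 + 18017 = 18017 - 14*I*√203/3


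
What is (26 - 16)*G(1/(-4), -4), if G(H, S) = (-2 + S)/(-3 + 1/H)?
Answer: 60/7 ≈ 8.5714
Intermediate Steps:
G(H, S) = (-2 + S)/(-3 + 1/H)
(26 - 16)*G(1/(-4), -4) = (26 - 16)*((2 - 1*(-4))/((-4)*(-1 + 3/(-4)))) = 10*(-(2 + 4)/(4*(-1 + 3*(-1/4)))) = 10*(-1/4*6/(-1 - 3/4)) = 10*(-1/4*6/(-7/4)) = 10*(-1/4*(-4/7)*6) = 10*(6/7) = 60/7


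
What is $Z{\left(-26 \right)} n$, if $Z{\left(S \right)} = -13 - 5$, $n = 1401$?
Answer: $-25218$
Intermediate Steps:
$Z{\left(S \right)} = -18$
$Z{\left(-26 \right)} n = \left(-18\right) 1401 = -25218$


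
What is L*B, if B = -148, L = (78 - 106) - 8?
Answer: 5328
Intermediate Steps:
L = -36 (L = -28 - 8 = -36)
L*B = -36*(-148) = 5328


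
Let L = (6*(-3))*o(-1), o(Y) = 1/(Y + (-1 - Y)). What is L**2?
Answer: 324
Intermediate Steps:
o(Y) = -1 (o(Y) = 1/(-1) = -1)
L = 18 (L = (6*(-3))*(-1) = -18*(-1) = 18)
L**2 = 18**2 = 324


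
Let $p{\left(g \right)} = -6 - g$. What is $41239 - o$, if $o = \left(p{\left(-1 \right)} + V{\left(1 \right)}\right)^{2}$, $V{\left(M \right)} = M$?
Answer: $41223$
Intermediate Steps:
$o = 16$ ($o = \left(\left(-6 - -1\right) + 1\right)^{2} = \left(\left(-6 + 1\right) + 1\right)^{2} = \left(-5 + 1\right)^{2} = \left(-4\right)^{2} = 16$)
$41239 - o = 41239 - 16 = 41223$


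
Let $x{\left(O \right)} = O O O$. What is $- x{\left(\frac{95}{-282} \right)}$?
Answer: $\frac{857375}{22425768} \approx 0.038232$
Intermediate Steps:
$x{\left(O \right)} = O^{3}$ ($x{\left(O \right)} = O^{2} O = O^{3}$)
$- x{\left(\frac{95}{-282} \right)} = - \left(\frac{95}{-282}\right)^{3} = - \left(95 \left(- \frac{1}{282}\right)\right)^{3} = - \left(- \frac{95}{282}\right)^{3} = \left(-1\right) \left(- \frac{857375}{22425768}\right) = \frac{857375}{22425768}$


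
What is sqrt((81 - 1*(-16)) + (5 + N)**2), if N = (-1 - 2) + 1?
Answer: sqrt(106) ≈ 10.296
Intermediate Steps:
N = -2 (N = -3 + 1 = -2)
sqrt((81 - 1*(-16)) + (5 + N)**2) = sqrt((81 - 1*(-16)) + (5 - 2)**2) = sqrt((81 + 16) + 3**2) = sqrt(97 + 9) = sqrt(106)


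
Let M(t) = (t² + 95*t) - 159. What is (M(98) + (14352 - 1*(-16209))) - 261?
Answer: 49055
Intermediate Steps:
M(t) = -159 + t² + 95*t
(M(98) + (14352 - 1*(-16209))) - 261 = ((-159 + 98² + 95*98) + (14352 - 1*(-16209))) - 261 = ((-159 + 9604 + 9310) + (14352 + 16209)) - 261 = (18755 + 30561) - 261 = 49316 - 261 = 49055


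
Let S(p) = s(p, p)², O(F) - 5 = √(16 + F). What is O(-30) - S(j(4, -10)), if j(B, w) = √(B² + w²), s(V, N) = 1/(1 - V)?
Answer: 5 - 1/(1 - 2*√29)² + I*√14 ≈ 4.9895 + 3.7417*I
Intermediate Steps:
O(F) = 5 + √(16 + F)
S(p) = (-1 + p)⁻² (S(p) = (-1/(-1 + p))² = (-1 + p)⁻²)
O(-30) - S(j(4, -10)) = (5 + √(16 - 30)) - 1/(-1 + √(4² + (-10)²))² = (5 + √(-14)) - 1/(-1 + √(16 + 100))² = (5 + I*√14) - 1/(-1 + √116)² = (5 + I*√14) - 1/(-1 + 2*√29)² = 5 - 1/(-1 + 2*√29)² + I*√14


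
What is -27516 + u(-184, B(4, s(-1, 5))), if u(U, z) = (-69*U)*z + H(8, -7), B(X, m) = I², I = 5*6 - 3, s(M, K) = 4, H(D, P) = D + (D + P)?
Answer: 9227877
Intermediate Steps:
H(D, P) = P + 2*D
I = 27 (I = 30 - 3 = 27)
B(X, m) = 729 (B(X, m) = 27² = 729)
u(U, z) = 9 - 69*U*z (u(U, z) = (-69*U)*z + (-7 + 2*8) = -69*U*z + (-7 + 16) = -69*U*z + 9 = 9 - 69*U*z)
-27516 + u(-184, B(4, s(-1, 5))) = -27516 + (9 - 69*(-184)*729) = -27516 + (9 + 9255384) = -27516 + 9255393 = 9227877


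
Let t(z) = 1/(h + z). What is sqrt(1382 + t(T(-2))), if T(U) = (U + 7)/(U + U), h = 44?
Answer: sqrt(4490194)/57 ≈ 37.176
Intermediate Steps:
T(U) = (7 + U)/(2*U) (T(U) = (7 + U)/((2*U)) = (7 + U)*(1/(2*U)) = (7 + U)/(2*U))
t(z) = 1/(44 + z)
sqrt(1382 + t(T(-2))) = sqrt(1382 + 1/(44 + (1/2)*(7 - 2)/(-2))) = sqrt(1382 + 1/(44 + (1/2)*(-1/2)*5)) = sqrt(1382 + 1/(44 - 5/4)) = sqrt(1382 + 1/(171/4)) = sqrt(1382 + 4/171) = sqrt(236326/171) = sqrt(4490194)/57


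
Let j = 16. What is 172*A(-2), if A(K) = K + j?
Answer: 2408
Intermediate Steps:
A(K) = 16 + K (A(K) = K + 16 = 16 + K)
172*A(-2) = 172*(16 - 2) = 172*14 = 2408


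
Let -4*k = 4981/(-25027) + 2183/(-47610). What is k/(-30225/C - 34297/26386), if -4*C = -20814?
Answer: -13353724627790467/1550555099327451420 ≈ -0.0086122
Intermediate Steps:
C = 10407/2 (C = -1/4*(-20814) = 10407/2 ≈ 5203.5)
k = 291779351/4766141880 (k = -(4981/(-25027) + 2183/(-47610))/4 = -(4981*(-1/25027) + 2183*(-1/47610))/4 = -(-4981/25027 - 2183/47610)/4 = -1/4*(-291779351/1191535470) = 291779351/4766141880 ≈ 0.061219)
k/(-30225/C - 34297/26386) = 291779351/(4766141880*(-30225/10407/2 - 34297/26386)) = 291779351/(4766141880*(-30225*2/10407 - 34297*1/26386)) = 291779351/(4766141880*(-20150/3469 - 34297/26386)) = 291779351/(4766141880*(-650654193/91533034)) = (291779351/4766141880)*(-91533034/650654193) = -13353724627790467/1550555099327451420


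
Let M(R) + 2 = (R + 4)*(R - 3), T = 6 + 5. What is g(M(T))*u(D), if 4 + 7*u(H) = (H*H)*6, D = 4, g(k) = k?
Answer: 10856/7 ≈ 1550.9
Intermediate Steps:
T = 11
M(R) = -2 + (-3 + R)*(4 + R) (M(R) = -2 + (R + 4)*(R - 3) = -2 + (4 + R)*(-3 + R) = -2 + (-3 + R)*(4 + R))
u(H) = -4/7 + 6*H**2/7 (u(H) = -4/7 + ((H*H)*6)/7 = -4/7 + (H**2*6)/7 = -4/7 + (6*H**2)/7 = -4/7 + 6*H**2/7)
g(M(T))*u(D) = (-14 + 11 + 11**2)*(-4/7 + (6/7)*4**2) = (-14 + 11 + 121)*(-4/7 + (6/7)*16) = 118*(-4/7 + 96/7) = 118*(92/7) = 10856/7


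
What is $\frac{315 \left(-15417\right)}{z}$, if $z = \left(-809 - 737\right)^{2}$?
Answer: $- \frac{4856355}{2390116} \approx -2.0318$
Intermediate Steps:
$z = 2390116$ ($z = \left(-1546\right)^{2} = 2390116$)
$\frac{315 \left(-15417\right)}{z} = \frac{315 \left(-15417\right)}{2390116} = \left(-4856355\right) \frac{1}{2390116} = - \frac{4856355}{2390116}$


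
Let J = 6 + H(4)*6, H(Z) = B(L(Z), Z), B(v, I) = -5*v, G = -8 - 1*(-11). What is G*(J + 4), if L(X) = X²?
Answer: -1410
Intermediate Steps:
G = 3 (G = -8 + 11 = 3)
H(Z) = -5*Z²
J = -474 (J = 6 - 5*4²*6 = 6 - 5*16*6 = 6 - 80*6 = 6 - 480 = -474)
G*(J + 4) = 3*(-474 + 4) = 3*(-470) = -1410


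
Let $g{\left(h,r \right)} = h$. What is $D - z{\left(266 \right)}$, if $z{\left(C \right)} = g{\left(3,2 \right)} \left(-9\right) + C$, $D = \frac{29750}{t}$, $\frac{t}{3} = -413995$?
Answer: $- \frac{59372833}{248397} \approx -239.02$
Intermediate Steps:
$t = -1241985$ ($t = 3 \left(-413995\right) = -1241985$)
$D = - \frac{5950}{248397}$ ($D = \frac{29750}{-1241985} = 29750 \left(- \frac{1}{1241985}\right) = - \frac{5950}{248397} \approx -0.023954$)
$z{\left(C \right)} = -27 + C$ ($z{\left(C \right)} = 3 \left(-9\right) + C = -27 + C$)
$D - z{\left(266 \right)} = - \frac{5950}{248397} - \left(-27 + 266\right) = - \frac{5950}{248397} - 239 = - \frac{59372833}{248397}$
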